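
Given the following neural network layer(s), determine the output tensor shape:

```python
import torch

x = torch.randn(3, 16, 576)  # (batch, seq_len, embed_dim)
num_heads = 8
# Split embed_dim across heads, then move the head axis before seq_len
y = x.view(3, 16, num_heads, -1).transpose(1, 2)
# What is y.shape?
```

Input: (3, 16, 576) -> head_dim = 576 // 8 = 72; after view: (3, 16, 8, 72) -> after transpose(1, 2): (3, 8, 16, 72) -> Output: (3, 8, 16, 72)

Answer: (3, 8, 16, 72)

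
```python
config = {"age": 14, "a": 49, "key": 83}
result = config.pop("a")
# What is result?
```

Trace:
`config = {"age": 14, "a": 49, "key": 83}` → config = {'age': 14, 'a': 49, 'key': 83}
`result = config.pop("a")` → config = {'age': 14, 'key': 83}; result = 49
So result = 49

Answer: 49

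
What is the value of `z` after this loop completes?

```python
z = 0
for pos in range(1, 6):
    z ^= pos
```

XOR of 1 to 5
`z` takes the values: 0 → 1 → 3 → 0 → 4 → 1

Answer: 1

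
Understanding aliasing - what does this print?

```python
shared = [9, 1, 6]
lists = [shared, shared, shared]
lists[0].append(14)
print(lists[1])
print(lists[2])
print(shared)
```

Key concept: list of same reference.
Step by step:
`shared = [9, 1, 6]` → shared = [9, 1, 6]
`lists = [shared, shared, shared]` → lists = [[9, 1, 6], [9, 1, 6], [9, 1, 6]]
`lists[0].append(14)` → shared = [9, 1, 6, 14]; lists = [[9, 1, 6, 14], [9, 1, 6, 14], [9, 1, 6, 14]]
`print(lists[1])` → prints [9, 1, 6, 14]
`print(lists[2])` → prints [9, 1, 6, 14]
`print(shared)` → prints [9, 1, 6, 14]

Answer:
[9, 1, 6, 14]
[9, 1, 6, 14]
[9, 1, 6, 14]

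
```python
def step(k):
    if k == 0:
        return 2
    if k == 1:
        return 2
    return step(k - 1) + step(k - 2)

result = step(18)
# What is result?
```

Build up from base cases: step(0)=2, step(1)=2, step(2)=4, step(3)=6, step(4)=10, step(5)=16, step(6)=26, ..., step(18)=8362

Answer: 8362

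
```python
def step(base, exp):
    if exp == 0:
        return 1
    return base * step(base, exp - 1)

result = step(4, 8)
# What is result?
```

step(4, 8) = 4 * 4 * 4 * 4 * 4 * 4 * 4 * 4 = 65536

Answer: 65536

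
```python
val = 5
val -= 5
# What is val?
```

Trace:
`val = 5` → val = 5
`val -= 5` → val = 0
So val = 0

Answer: 0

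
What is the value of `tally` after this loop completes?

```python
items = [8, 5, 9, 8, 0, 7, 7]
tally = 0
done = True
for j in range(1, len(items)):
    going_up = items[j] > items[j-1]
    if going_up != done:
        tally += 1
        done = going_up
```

Count direction changes in [8, 5, 9, 8, 0, 7, 7]
`tally` takes the values: 0 → 1 → 2 → 3 → 4 → 5

Answer: 5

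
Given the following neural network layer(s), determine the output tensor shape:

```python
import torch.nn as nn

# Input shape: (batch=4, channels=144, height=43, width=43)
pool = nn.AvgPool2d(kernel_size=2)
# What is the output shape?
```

Input: (4, 144, 43, 43) -> Output: (4, 144, 21, 21)

Answer: (4, 144, 21, 21)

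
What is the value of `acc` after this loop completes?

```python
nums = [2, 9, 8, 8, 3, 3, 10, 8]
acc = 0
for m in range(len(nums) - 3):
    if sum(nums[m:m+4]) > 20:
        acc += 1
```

Count windows with sum > 20
`acc` takes the values: 0 → 1 → 2 → 3 → 4 → 5

Answer: 5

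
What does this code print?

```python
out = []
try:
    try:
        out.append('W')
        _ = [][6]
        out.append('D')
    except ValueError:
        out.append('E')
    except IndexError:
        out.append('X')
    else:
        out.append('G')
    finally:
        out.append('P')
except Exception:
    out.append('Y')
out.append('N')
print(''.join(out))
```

Execution trace: 'W' (inner try body) → 'X' (inner except IndexError) → 'P' (inner finally) → 'N' (after the try/except). Output: WXPN

Answer: WXPN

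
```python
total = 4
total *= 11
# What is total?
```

Trace:
`total = 4` → total = 4
`total *= 11` → total = 44
So total = 44

Answer: 44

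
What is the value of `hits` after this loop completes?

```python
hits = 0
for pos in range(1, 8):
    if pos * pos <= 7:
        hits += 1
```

Count numbers where pos² ≤ 7
`hits` takes the values: 0 → 1 → 2

Answer: 2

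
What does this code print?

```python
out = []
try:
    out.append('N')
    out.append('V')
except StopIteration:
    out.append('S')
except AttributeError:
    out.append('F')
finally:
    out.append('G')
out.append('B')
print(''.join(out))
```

Execution trace: 'N' (try body) → 'V' (try body, no exception) → 'G' (finally) → 'B' (after the try/except). Output: NVGB

Answer: NVGB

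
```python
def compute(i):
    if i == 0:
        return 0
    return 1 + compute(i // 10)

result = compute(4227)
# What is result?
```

Count of digits of 4227: 4

Answer: 4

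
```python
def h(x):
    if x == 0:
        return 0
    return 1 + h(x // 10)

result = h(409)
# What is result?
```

Count of digits of 409: 3

Answer: 3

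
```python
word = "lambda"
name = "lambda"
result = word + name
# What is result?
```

Trace:
`word = "lambda"` → word = 'lambda'
`name = "lambda"` → name = 'lambda'
`result = word + name` → result = 'lambdalambda'
So result = 'lambdalambda'

Answer: 'lambdalambda'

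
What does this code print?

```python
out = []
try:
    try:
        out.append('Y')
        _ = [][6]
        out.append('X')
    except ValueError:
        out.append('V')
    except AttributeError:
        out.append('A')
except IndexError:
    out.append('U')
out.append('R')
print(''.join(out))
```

Execution trace: 'Y' (inner try body) → 'U' (outer except IndexError) → 'R' (after the try/except). Output: YUR

Answer: YUR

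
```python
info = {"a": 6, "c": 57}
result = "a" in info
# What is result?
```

Trace:
`info = {"a": 6, "c": 57}` → info = {'a': 6, 'c': 57}
`result = "a" in info` → result = True
So result = True

Answer: True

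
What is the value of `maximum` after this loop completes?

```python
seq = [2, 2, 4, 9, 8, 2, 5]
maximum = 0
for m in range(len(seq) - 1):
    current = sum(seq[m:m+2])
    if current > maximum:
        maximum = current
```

Max sum of 2-element window in [2, 2, 4, 9, 8, 2, 5]
`maximum` takes the values: 0 → 4 → 6 → 13 → 17

Answer: 17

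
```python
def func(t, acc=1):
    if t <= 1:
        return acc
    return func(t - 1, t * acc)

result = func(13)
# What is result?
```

Accumulator trace (n, acc): (13, 1) -> (12, 13) -> (11, 156) -> (10, 1716) -> (9, 17160) -> (8, 154440) -> (7, 1235520) -> (6, 8648640) -> (5, 51891840) -> (4, 259459200) -> (3, 1037836800) -> (2, 3113510400) -> (1, 6227020800) -> return 6227020800

Answer: 6227020800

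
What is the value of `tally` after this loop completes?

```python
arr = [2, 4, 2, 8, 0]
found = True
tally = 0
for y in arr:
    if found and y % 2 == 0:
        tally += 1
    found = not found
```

Count even values at even positions
`tally` takes the values: 0 → 1 → 2 → 3

Answer: 3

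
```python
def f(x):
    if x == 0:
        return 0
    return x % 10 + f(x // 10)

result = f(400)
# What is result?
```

Sum of digits of 400: 0 + 0 + 4 = 4

Answer: 4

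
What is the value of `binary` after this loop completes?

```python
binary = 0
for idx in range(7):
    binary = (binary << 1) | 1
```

Build 7 consecutive 1-bits: 0b1111111
`binary` takes the values: 0 → 1 → 3 → 7 → 15 → 31 → 63 → 127

Answer: 127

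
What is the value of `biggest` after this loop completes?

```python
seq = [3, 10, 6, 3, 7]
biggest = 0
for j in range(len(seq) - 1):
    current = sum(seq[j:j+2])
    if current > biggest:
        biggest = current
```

Max sum of 2-element window in [3, 10, 6, 3, 7]
`biggest` takes the values: 0 → 13 → 16

Answer: 16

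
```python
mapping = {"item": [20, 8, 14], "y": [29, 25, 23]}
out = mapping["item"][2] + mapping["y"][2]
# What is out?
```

Trace:
`mapping = {"item": [20, 8, 14], "y": [29, 25, 23]}` → mapping = {'item': [20, 8, 14], 'y': [29, 25, 23]}
`out = mapping["item"][2] + mapping["y"][2]` → out = 37
So out = 37

Answer: 37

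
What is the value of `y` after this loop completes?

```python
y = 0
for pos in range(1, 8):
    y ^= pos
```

XOR of 1 to 7
`y` takes the values: 0 → 1 → 3 → 0 → 4 → 1 → 7 → 0

Answer: 0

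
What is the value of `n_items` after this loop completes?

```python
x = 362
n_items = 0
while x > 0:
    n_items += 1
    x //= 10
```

Count digits by repeated division by 10
`n_items` takes the values: 0 → 1 → 2 → 3

Answer: 3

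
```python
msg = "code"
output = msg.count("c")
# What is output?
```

Trace:
`msg = "code"` → msg = 'code'
`output = msg.count("c")` → output = 1
So output = 1

Answer: 1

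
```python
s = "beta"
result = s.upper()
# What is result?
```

Trace:
`s = "beta"` → s = 'beta'
`result = s.upper()` → result = 'BETA'
So result = 'BETA'

Answer: 'BETA'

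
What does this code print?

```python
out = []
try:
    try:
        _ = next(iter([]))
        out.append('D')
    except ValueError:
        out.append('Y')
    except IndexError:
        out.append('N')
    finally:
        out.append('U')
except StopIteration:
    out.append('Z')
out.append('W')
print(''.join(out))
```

Execution trace: 'U' (inner finally) → 'Z' (outer except StopIteration) → 'W' (after the try/except). Output: UZW

Answer: UZW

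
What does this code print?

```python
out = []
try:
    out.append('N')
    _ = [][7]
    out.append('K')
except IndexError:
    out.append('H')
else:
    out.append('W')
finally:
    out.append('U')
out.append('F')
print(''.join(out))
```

Execution trace: 'N' (try body) → 'H' (except IndexError) → 'U' (finally) → 'F' (after the try/except). Output: NHUF

Answer: NHUF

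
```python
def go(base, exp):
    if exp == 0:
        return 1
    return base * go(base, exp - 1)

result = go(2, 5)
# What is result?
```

go(2, 5) = 2 * 2 * 2 * 2 * 2 = 32

Answer: 32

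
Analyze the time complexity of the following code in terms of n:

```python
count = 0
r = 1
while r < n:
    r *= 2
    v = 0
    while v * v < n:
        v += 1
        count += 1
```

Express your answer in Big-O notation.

Each loop level contributes: log n × √n. Multiplying the contributions gives O(√n log n).

Answer: O(√n log n)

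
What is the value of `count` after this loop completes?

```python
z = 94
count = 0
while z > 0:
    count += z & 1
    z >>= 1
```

Count set bits in 94 (binary: 0b1011110)
`count` takes the values: 0 → 1 → 2 → 3 → 4 → 5

Answer: 5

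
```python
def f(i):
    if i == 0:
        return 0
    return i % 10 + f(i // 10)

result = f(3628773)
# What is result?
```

Sum of digits of 3628773: 3 + 7 + 7 + 8 + 2 + 6 + 3 = 36

Answer: 36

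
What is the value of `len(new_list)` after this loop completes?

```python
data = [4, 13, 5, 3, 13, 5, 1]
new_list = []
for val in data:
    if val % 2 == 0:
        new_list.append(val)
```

Count even numbers in [4, 13, 5, 3, 13, 5, 1]
`new_list` takes the values: [] → [4]
So `len(new_list)` = 1

Answer: 1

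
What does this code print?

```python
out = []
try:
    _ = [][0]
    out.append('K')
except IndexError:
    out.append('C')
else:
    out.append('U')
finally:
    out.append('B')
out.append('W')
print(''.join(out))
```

Execution trace: 'C' (except IndexError) → 'B' (finally) → 'W' (after the try/except). Output: CBW

Answer: CBW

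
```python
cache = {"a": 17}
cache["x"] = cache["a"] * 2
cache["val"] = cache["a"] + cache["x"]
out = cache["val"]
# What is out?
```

Trace:
`cache = {"a": 17}` → cache = {'a': 17}
`cache["x"] = cache["a"] * 2` → cache = {'a': 17, 'x': 34}
`cache["val"] = cache["a"] + cache["x"]` → cache = {'a': 17, 'x': 34, 'val': 51}
`out = cache["val"]` → out = 51
So out = 51

Answer: 51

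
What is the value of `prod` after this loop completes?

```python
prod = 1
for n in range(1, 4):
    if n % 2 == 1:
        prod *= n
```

Product of odd numbers 1 to 3
`prod` takes the values: 1 → 3

Answer: 3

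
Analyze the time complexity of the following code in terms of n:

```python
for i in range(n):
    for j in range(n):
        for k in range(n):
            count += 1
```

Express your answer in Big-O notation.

This is Triple nested loop. Time complexity: O(n³).

Answer: O(n³)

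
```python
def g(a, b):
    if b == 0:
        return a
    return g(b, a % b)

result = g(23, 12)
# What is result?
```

g(23, 12) -> g(12, 11) -> g(11, 1) -> g(1, 0) -> 1

Answer: 1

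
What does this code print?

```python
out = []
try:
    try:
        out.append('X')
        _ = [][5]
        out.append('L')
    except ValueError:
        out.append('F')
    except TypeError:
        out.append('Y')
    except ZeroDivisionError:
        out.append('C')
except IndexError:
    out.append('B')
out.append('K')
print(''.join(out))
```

Execution trace: 'X' (inner try body) → 'B' (outer except IndexError) → 'K' (after the try/except). Output: XBK

Answer: XBK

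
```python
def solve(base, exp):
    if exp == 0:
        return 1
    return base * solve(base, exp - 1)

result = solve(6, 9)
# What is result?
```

solve(6, 9) = 6 * 6 * 6 * 6 * 6 * 6 * 6 * 6 * 6 = 10077696

Answer: 10077696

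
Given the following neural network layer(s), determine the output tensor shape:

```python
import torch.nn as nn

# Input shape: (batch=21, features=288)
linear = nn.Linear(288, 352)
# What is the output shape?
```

Input: (21, 288) -> Output: (21, 352)

Answer: (21, 352)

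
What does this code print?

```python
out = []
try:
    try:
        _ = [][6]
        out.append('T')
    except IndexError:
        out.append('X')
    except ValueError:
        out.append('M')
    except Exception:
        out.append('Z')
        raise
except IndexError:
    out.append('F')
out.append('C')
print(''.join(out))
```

Execution trace: 'X' (inner except IndexError) → 'C' (after the try/except). Output: XC

Answer: XC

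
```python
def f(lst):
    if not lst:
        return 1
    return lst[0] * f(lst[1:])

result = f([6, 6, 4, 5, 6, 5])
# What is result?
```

Product over [6, 6, 4, 5, 6, 5] = 6 * 6 * 4 * 5 * 6 * 5 = 21600

Answer: 21600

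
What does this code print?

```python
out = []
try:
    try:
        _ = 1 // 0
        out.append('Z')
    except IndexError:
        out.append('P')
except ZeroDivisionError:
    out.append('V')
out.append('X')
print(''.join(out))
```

Execution trace: 'V' (outer except ZeroDivisionError) → 'X' (after the try/except). Output: VX

Answer: VX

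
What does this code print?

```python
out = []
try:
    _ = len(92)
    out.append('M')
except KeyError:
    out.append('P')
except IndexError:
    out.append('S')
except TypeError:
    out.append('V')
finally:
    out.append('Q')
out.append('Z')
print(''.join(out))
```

Execution trace: 'V' (except TypeError) → 'Q' (finally) → 'Z' (after the try/except). Output: VQZ

Answer: VQZ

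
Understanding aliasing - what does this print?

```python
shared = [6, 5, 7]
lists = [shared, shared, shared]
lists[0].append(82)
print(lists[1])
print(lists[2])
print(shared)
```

Key concept: list of same reference.
Step by step:
`shared = [6, 5, 7]` → shared = [6, 5, 7]
`lists = [shared, shared, shared]` → lists = [[6, 5, 7], [6, 5, 7], [6, 5, 7]]
`lists[0].append(82)` → shared = [6, 5, 7, 82]; lists = [[6, 5, 7, 82], [6, 5, 7, 82], [6, 5, 7, 82]]
`print(lists[1])` → prints [6, 5, 7, 82]
`print(lists[2])` → prints [6, 5, 7, 82]
`print(shared)` → prints [6, 5, 7, 82]

Answer:
[6, 5, 7, 82]
[6, 5, 7, 82]
[6, 5, 7, 82]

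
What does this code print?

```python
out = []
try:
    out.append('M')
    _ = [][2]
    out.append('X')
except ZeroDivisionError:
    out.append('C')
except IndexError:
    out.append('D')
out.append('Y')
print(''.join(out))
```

Execution trace: 'M' (try body) → 'D' (except IndexError) → 'Y' (after the try/except). Output: MDY

Answer: MDY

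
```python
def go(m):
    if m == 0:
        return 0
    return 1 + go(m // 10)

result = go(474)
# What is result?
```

Count of digits of 474: 3

Answer: 3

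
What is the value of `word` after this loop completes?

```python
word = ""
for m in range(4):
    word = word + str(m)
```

Concatenate digits 0 to 3
`word` takes the values: "" → "0" → "01" → "012" → "0123"

Answer: "0123"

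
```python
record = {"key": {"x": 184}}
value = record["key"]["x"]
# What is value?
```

Trace:
`record = {"key": {"x": 184}}` → record = {'key': {'x': 184}}
`value = record["key"]["x"]` → value = 184
So value = 184

Answer: 184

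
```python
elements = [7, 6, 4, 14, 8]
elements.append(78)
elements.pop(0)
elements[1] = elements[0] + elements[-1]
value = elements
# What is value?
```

Trace:
`elements = [7, 6, 4, 14, 8]` → elements = [7, 6, 4, 14, 8]
`elements.append(78)` → elements = [7, 6, 4, 14, 8, 78]
`elements.pop(0)` → elements = [6, 4, 14, 8, 78]
`elements[1] = elements[0] + elements[-1]` → elements = [6, 84, 14, 8, 78]
`value = elements` → value = [6, 84, 14, 8, 78]
So value = [6, 84, 14, 8, 78]

Answer: [6, 84, 14, 8, 78]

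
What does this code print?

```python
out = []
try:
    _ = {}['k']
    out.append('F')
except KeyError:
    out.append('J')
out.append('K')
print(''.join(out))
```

Execution trace: 'J' (except KeyError) → 'K' (after the try/except). Output: JK

Answer: JK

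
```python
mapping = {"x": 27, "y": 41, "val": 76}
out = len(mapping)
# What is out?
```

Trace:
`mapping = {"x": 27, "y": 41, "val": 76}` → mapping = {'x': 27, 'y': 41, 'val': 76}
`out = len(mapping)` → out = 3
So out = 3

Answer: 3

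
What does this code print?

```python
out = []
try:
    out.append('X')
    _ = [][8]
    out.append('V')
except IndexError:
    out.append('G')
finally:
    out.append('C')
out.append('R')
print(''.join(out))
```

Execution trace: 'X' (try body) → 'G' (except IndexError) → 'C' (finally) → 'R' (after the try/except). Output: XGCR

Answer: XGCR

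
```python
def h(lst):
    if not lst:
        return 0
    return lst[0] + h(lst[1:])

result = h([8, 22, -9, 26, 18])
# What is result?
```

8 + 22 + (-9) + 26 + 18 + 0 = 65

Answer: 65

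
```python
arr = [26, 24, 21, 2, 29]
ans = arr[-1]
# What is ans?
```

Trace:
`arr = [26, 24, 21, 2, 29]` → arr = [26, 24, 21, 2, 29]
`ans = arr[-1]` → ans = 29
So ans = 29

Answer: 29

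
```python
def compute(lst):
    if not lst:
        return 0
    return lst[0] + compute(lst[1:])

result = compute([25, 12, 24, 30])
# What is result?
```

25 + 12 + 24 + 30 + 0 = 91

Answer: 91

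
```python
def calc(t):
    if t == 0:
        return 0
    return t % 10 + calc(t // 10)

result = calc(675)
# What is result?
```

Sum of digits of 675: 5 + 7 + 6 = 18

Answer: 18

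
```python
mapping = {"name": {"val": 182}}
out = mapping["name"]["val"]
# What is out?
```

Trace:
`mapping = {"name": {"val": 182}}` → mapping = {'name': {'val': 182}}
`out = mapping["name"]["val"]` → out = 182
So out = 182

Answer: 182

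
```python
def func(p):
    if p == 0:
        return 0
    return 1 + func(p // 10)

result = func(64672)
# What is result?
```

Count of digits of 64672: 5

Answer: 5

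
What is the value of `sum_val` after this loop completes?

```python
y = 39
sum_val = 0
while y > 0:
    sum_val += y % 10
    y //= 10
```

Sum digits of 39
`sum_val` takes the values: 0 → 9 → 12

Answer: 12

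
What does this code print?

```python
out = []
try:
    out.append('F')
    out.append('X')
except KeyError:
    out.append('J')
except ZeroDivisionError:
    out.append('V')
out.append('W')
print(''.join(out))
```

Execution trace: 'F' (try body) → 'X' (try body, no exception) → 'W' (after the try/except). Output: FXW

Answer: FXW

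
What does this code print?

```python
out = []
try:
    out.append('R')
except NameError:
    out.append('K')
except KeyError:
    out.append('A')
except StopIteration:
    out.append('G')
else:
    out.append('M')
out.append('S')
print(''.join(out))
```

Execution trace: 'R' (try body, no exception) → 'M' (else) → 'S' (after the try/except). Output: RMS

Answer: RMS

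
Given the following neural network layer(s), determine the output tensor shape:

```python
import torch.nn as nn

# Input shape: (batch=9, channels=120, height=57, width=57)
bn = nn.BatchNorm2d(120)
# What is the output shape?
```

Input: (9, 120, 57, 57) -> Output: (9, 120, 57, 57)

Answer: (9, 120, 57, 57)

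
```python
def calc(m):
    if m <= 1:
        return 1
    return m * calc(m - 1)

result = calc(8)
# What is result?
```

calc(8) = 8 * 7 * 6 * 5 * 4 * 3 * 2 * 1 = 40320

Answer: 40320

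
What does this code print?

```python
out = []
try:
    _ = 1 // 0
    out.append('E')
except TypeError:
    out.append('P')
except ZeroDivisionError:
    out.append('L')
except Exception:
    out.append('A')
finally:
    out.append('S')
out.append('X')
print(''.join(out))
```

Execution trace: 'L' (except ZeroDivisionError) → 'S' (finally) → 'X' (after the try/except). Output: LSX

Answer: LSX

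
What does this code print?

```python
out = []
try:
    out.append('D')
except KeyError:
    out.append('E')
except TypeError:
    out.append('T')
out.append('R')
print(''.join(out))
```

Execution trace: 'D' (try body, no exception) → 'R' (after the try/except). Output: DR

Answer: DR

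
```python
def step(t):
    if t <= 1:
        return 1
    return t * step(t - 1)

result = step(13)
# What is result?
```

step(13) = 13 * 12 * 11 * 10 * 9 * 8 * 7 * 6 * 5 * 4 * 3 * 2 * 1 = 6227020800

Answer: 6227020800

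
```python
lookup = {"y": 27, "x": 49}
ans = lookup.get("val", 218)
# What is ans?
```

Trace:
`lookup = {"y": 27, "x": 49}` → lookup = {'y': 27, 'x': 49}
`ans = lookup.get("val", 218)` → ans = 218
So ans = 218

Answer: 218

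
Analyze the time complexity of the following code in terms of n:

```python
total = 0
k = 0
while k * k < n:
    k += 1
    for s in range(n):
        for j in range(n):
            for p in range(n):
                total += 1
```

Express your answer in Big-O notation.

Each loop level contributes: √n × n × n × n. Multiplying the contributions gives O(n^3√n).

Answer: O(n^3√n)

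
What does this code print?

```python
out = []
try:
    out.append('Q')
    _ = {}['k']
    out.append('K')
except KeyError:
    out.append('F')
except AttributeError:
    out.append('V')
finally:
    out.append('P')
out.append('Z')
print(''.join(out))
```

Execution trace: 'Q' (try body) → 'F' (except KeyError) → 'P' (finally) → 'Z' (after the try/except). Output: QFPZ

Answer: QFPZ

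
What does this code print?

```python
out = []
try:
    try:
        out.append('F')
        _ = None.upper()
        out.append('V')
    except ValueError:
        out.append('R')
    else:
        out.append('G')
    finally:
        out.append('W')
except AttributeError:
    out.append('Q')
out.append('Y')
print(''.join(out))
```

Execution trace: 'F' (try body) → 'W' (finally) → 'Q' (outer except AttributeError) → 'Y' (after the try/except). Output: FWQY

Answer: FWQY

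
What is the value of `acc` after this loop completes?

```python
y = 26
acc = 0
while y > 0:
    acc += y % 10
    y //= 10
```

Sum digits of 26
`acc` takes the values: 0 → 6 → 8

Answer: 8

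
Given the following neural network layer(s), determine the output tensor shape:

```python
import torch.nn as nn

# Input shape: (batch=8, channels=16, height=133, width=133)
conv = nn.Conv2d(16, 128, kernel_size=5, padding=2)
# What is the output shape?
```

Input: (8, 16, 133, 133) -> Output: (8, 128, 133, 133)

Answer: (8, 128, 133, 133)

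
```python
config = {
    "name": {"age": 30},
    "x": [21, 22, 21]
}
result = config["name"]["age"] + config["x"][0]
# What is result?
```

Trace:
`config = { ...` → config = {'name': {'age': 30}, 'x': [21, 22, 21]}
`result = config["name"]["age"] + config["x"][0]` → result = 51
So result = 51

Answer: 51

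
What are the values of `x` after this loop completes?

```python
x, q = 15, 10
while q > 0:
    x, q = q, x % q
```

GCD of 15 and 10
`x` takes the values: 15 → 10 → 5

Answer: 5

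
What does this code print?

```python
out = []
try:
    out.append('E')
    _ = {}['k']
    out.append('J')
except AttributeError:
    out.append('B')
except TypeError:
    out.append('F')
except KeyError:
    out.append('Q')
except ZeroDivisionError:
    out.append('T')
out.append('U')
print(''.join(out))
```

Execution trace: 'E' (try body) → 'Q' (except KeyError) → 'U' (after the try/except). Output: EQU

Answer: EQU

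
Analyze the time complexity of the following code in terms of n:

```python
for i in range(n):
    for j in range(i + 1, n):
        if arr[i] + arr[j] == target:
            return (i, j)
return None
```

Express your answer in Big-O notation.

This is Two sum brute force. Time complexity: O(n²).

Answer: O(n²)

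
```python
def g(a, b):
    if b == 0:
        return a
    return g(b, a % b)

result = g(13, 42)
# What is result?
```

g(13, 42) -> g(42, 13) -> g(13, 3) -> g(3, 1) -> g(1, 0) -> 1

Answer: 1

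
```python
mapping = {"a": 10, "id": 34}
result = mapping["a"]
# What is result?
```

Trace:
`mapping = {"a": 10, "id": 34}` → mapping = {'a': 10, 'id': 34}
`result = mapping["a"]` → result = 10
So result = 10

Answer: 10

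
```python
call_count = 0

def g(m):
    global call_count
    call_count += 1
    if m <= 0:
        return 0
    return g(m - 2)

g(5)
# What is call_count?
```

Linear recursion stepping by 2: 4 calls from m=5 down to ≤0.

Answer: 4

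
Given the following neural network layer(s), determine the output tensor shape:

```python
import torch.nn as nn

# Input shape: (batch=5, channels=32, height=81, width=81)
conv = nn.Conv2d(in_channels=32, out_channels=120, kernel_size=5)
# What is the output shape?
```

Input: (5, 32, 81, 81) -> Output: (5, 120, 77, 77)

Answer: (5, 120, 77, 77)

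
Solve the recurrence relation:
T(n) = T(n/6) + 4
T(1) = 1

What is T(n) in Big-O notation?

Each step divides n by 6 and adds 4. After log_6(n) steps we reach T(1)=1. So T(n) = 4·log_6(n) + 1 = O(log n).

Answer: O(log n)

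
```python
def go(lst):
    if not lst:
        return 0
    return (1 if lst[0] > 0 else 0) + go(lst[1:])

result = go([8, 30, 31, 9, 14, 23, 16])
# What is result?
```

Count of positive elements in [8, 30, 31, 9, 14, 23, 16] = 7

Answer: 7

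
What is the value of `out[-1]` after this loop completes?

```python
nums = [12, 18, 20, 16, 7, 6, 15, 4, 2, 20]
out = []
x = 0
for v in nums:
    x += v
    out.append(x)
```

Cumulative sum ends at 120
`out` takes the values: [] → [12] → [12, 30] → [12, 30, 50] → [12, 30, 50, 66] → [12, 30, 50, 66, 73] → [12, 30, 50, 66, 73, 79] → [12, 30, 50, 66, 73, 79, 94] → [12, 30, 50, 66, 73, 79, 94, 98] → [12, 30, 50, 66, 73, 79, 94, 98, 100] → [12, 30, 50, 66, 73, 79, 94, 98, 100, 120]
So `out[-1]` = 120

Answer: 120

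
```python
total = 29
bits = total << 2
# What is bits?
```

Trace:
`total = 29` → total = 29
`bits = total << 2` → bits = 116
So bits = 116

Answer: 116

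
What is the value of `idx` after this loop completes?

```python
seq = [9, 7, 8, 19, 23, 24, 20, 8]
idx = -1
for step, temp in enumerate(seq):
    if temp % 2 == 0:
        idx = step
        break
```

First even number index in [9, 7, 8, 19, 23, 24, 20, 8]
`idx` takes the values: -1 → 2

Answer: 2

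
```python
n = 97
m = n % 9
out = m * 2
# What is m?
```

Trace:
`n = 97` → n = 97
`m = n % 9` → m = 7
`out = m * 2` → out = 14
So m = 7

Answer: 7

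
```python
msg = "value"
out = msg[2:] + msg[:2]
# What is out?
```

Trace:
`msg = "value"` → msg = 'value'
`out = msg[2:] + msg[:2]` → out = 'lueva'
So out = 'lueva'

Answer: 'lueva'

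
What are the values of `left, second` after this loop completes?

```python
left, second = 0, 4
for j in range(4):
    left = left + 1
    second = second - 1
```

left goes 0→4, second goes 4→0
`left, second` takes the values: (0, 4) → (1, 4) → (1, 3) → (2, 3) → (2, 2) → (3, 2) → (3, 1) → (4, 1) → (4, 0)

Answer: 4, 0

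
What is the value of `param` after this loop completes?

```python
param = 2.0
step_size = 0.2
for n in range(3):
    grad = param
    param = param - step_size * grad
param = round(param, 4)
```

Gradient descent: w = 2.0 * (1 - 0.2)^3
`param` takes the values: 2.0 → 1.6 → 1.28 → 1.024

Answer: 1.024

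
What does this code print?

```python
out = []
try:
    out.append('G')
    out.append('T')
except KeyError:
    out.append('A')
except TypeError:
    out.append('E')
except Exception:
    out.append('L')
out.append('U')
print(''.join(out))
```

Execution trace: 'G' (try body) → 'T' (try body, no exception) → 'U' (after the try/except). Output: GTU

Answer: GTU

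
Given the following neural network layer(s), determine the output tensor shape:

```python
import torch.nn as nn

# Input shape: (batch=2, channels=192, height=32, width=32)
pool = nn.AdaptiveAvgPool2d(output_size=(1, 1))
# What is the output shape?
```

Input: (2, 192, 32, 32) -> Output: (2, 192, 1, 1)

Answer: (2, 192, 1, 1)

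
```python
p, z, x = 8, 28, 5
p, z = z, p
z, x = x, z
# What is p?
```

Trace:
`p, z, x = 8, 28, 5` → p = 8; z = 28; x = 5
`p, z = z, p` → p = 28; z = 8
`z, x = x, z` → z = 5; x = 8
So p = 28

Answer: 28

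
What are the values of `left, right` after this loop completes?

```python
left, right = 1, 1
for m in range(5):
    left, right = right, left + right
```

Fibonacci: after 5 iterations
`left, right` takes the values: (1, 1) → (1, 2) → (2, 3) → (3, 5) → (5, 8) → (8, 13)

Answer: 8, 13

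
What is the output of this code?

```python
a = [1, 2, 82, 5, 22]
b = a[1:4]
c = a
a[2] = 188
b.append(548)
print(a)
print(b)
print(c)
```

Key concept: slice vs alias.
Step by step:
`a = [1, 2, 82, 5, 22]` → a = [1, 2, 82, 5, 22]
`b = a[1:4]` → b = [2, 82, 5]
`c = a` → c = [1, 2, 82, 5, 22] (same object as a)
`a[2] = 188` → a = [1, 2, 188, 5, 22] (same object as c); c = [1, 2, 188, 5, 22] (same object as a)
`b.append(548)` → b = [2, 82, 5, 548]
`print(a)` → prints [1, 2, 188, 5, 22]
`print(b)` → prints [2, 82, 5, 548]
`print(c)` → prints [1, 2, 188, 5, 22]

Answer:
[1, 2, 188, 5, 22]
[2, 82, 5, 548]
[1, 2, 188, 5, 22]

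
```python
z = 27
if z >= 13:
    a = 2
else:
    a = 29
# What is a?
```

Trace:
`z = 27` → z = 27
`if z >= 13: ...` → z >= 13 is True → a = 2
So a = 2

Answer: 2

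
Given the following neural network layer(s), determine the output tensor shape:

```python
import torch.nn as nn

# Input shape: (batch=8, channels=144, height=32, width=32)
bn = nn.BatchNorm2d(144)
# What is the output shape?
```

Input: (8, 144, 32, 32) -> Output: (8, 144, 32, 32)

Answer: (8, 144, 32, 32)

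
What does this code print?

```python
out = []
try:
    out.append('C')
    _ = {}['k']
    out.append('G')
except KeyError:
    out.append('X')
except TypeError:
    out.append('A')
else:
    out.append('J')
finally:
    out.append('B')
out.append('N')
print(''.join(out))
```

Execution trace: 'C' (try body) → 'X' (except KeyError) → 'B' (finally) → 'N' (after the try/except). Output: CXBN

Answer: CXBN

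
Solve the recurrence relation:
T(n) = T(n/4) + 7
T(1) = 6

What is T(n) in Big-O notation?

Each step divides n by 4 and adds 7. After log_4(n) steps we reach T(1)=6. So T(n) = 7·log_4(n) + 6 = O(log n).

Answer: O(log n)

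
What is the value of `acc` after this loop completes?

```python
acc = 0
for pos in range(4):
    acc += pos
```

Sum of 0 to 3 = 6
`acc` takes the values: 0 → 1 → 3 → 6

Answer: 6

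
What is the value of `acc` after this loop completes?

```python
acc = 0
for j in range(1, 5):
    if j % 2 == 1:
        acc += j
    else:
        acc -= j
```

Add odd, subtract even
`acc` takes the values: 0 → 1 → -1 → 2 → -2

Answer: -2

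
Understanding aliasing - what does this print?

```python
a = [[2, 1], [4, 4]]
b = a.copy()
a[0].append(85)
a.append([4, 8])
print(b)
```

Key concept: shallow copy with nested lists.
Step by step:
`a = [[2, 1], [4, 4]]` → a = [[2, 1], [4, 4]]
`b = a.copy()` → b = [[2, 1], [4, 4]]
`a[0].append(85)` → a = [[2, 1, 85], [4, 4]]; b = [[2, 1, 85], [4, 4]]
`a.append([4, 8])` → a = [[2, 1, 85], [4, 4], [4, 8]]
`print(b)` → prints [[2, 1, 85], [4, 4]]

Answer: [[2, 1, 85], [4, 4]]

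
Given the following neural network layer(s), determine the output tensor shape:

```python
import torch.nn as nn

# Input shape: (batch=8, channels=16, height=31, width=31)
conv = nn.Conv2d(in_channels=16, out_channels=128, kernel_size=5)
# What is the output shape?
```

Input: (8, 16, 31, 31) -> Output: (8, 128, 27, 27)

Answer: (8, 128, 27, 27)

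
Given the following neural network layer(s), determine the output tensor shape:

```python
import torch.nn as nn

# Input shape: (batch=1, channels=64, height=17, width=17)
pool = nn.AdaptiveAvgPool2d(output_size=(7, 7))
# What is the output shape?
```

Input: (1, 64, 17, 17) -> Output: (1, 64, 7, 7)

Answer: (1, 64, 7, 7)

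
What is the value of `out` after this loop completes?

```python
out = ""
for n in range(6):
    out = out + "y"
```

Repeat 'y' 6 times
`out` takes the values: "" → "y" → "yy" → "yyy" → "yyyy" → "yyyyy" → "yyyyyy"

Answer: "yyyyyy"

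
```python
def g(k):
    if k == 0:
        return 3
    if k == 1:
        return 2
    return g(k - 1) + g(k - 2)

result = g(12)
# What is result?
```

Build up from base cases: g(0)=3, g(1)=2, g(2)=5, g(3)=7, g(4)=12, g(5)=19, g(6)=31, ..., g(12)=555

Answer: 555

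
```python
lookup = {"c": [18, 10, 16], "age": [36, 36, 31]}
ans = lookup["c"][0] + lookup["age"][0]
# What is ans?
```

Trace:
`lookup = {"c": [18, 10, 16], "age": [36, 36, 31]}` → lookup = {'c': [18, 10, 16], 'age': [36, 36, 31]}
`ans = lookup["c"][0] + lookup["age"][0]` → ans = 54
So ans = 54

Answer: 54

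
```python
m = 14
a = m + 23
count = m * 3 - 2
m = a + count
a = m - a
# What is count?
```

Trace:
`m = 14` → m = 14
`a = m + 23` → a = 37
`count = m * 3 - 2` → count = 40
`m = a + count` → m = 77
`a = m - a` → a = 40
So count = 40

Answer: 40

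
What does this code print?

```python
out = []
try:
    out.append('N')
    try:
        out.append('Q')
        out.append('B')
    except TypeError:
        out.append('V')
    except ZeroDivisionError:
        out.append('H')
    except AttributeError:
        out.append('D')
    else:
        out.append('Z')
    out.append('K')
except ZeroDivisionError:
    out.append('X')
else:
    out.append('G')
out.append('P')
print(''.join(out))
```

Execution trace: 'N' (try body) → 'Q' (inner try body) → 'B' (inner try body, no exception) → 'Z' (inner else) → 'K' (try body, no exception) → 'G' (else) → 'P' (after the try/except). Output: NQBZKGP

Answer: NQBZKGP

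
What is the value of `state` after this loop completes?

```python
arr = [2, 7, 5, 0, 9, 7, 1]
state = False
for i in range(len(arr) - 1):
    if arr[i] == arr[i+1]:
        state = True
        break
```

Check consecutive duplicates in [2, 7, 5, 0, 9, 7, 1]
`state` takes the values: False

Answer: False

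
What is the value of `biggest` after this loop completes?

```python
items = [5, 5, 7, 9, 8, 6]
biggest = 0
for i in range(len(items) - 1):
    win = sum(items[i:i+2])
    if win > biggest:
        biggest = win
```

Max sum of 2-element window in [5, 5, 7, 9, 8, 6]
`biggest` takes the values: 0 → 10 → 12 → 16 → 17

Answer: 17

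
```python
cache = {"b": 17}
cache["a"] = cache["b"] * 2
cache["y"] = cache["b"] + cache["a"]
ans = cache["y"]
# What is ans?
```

Trace:
`cache = {"b": 17}` → cache = {'b': 17}
`cache["a"] = cache["b"] * 2` → cache = {'b': 17, 'a': 34}
`cache["y"] = cache["b"] + cache["a"]` → cache = {'b': 17, 'a': 34, 'y': 51}
`ans = cache["y"]` → ans = 51
So ans = 51

Answer: 51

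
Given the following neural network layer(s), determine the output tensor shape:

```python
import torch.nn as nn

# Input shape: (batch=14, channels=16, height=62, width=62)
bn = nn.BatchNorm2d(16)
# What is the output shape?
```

Input: (14, 16, 62, 62) -> Output: (14, 16, 62, 62)

Answer: (14, 16, 62, 62)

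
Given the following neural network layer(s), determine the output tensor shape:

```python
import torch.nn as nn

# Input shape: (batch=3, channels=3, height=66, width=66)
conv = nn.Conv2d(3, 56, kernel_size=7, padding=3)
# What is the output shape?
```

Input: (3, 3, 66, 66) -> Output: (3, 56, 66, 66)

Answer: (3, 56, 66, 66)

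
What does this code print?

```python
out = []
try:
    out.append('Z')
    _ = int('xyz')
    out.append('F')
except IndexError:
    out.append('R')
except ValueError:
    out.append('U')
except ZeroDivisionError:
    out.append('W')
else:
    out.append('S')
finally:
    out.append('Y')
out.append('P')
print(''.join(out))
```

Execution trace: 'Z' (try body) → 'U' (except ValueError) → 'Y' (finally) → 'P' (after the try/except). Output: ZUYP

Answer: ZUYP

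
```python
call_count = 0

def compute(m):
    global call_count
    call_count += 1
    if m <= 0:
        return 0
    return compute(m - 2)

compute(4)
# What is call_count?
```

Linear recursion stepping by 2: 3 calls from m=4 down to ≤0.

Answer: 3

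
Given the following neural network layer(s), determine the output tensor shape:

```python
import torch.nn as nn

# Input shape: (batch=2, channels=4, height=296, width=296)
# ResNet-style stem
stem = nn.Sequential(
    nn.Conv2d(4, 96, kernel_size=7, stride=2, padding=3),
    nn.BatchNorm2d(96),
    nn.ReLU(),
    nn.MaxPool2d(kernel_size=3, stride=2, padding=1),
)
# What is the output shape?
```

Input: (2, 4, 296, 296) -> after Conv2d 7x7 stride=2: (2, 96, 148, 148) -> Output: (2, 96, 74, 74)

Answer: (2, 96, 74, 74)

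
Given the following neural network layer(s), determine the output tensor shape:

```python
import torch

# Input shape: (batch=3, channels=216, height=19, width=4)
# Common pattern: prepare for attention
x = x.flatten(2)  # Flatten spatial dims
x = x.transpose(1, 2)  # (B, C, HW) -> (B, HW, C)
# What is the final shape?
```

Input: (3, 216, 19, 4) -> after flatten(2): (3, 216, 76) -> Output: (3, 76, 216)

Answer: (3, 76, 216)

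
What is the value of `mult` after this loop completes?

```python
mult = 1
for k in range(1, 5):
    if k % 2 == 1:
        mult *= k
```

Product of odd numbers 1 to 4
`mult` takes the values: 1 → 3

Answer: 3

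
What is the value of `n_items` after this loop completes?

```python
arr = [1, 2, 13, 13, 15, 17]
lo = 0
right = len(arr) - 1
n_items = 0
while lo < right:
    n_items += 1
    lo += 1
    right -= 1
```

Iterations until pointers meet (list length 6)
`n_items` takes the values: 0 → 1 → 2 → 3

Answer: 3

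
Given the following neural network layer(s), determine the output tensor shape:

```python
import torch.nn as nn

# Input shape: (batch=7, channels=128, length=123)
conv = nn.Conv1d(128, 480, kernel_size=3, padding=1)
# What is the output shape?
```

Input: (7, 128, 123) -> Output: (7, 480, 123)

Answer: (7, 480, 123)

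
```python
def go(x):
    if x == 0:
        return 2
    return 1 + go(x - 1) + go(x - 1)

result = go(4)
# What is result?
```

go(x) = 1 + 2·go(x-1), go(0)=2. Closed form: (2+1)·2^4 - 1 = 47.

Answer: 47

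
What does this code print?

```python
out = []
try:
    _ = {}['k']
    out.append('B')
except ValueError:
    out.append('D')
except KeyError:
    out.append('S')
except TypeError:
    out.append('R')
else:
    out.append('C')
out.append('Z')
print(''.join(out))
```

Execution trace: 'S' (except KeyError) → 'Z' (after the try/except). Output: SZ

Answer: SZ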